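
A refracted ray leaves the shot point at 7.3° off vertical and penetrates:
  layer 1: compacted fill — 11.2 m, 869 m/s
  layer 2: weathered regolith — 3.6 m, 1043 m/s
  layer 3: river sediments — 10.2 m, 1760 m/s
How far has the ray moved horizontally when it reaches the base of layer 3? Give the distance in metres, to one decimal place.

Ray parameter p = sin 7.3° / 869 m/s = 1.4622e-04 s/m.
Layer 1: θ = 7.30°; offset = 11.2·tan 7.30° = 1.435 m.
Layer 2: sin θ = p·1043 = 0.1525 → θ = 8.77°; offset = 3.6·tan 8.77° = 0.556 m.
Layer 3: sin θ = p·1760 = 0.2573 → θ = 14.91°; offset = 10.2·tan 14.91° = 2.716 m.
Total horizontal offset = 4.707 m.

4.7 m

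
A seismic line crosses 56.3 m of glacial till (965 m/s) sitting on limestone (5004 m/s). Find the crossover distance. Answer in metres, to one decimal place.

136.9 m

θ_c = arcsin(965/5004) = 11.12°, so cos θ_c = 0.9812 and tᵢ = 2h cos θ_c/V₁ = 0.1145 s.
At crossover x/V₁ = x/V₂ + tᵢ ⇒ x = tᵢ/(1/V₁ − 1/V₂) = 0.11449/(1.0363e-03 − 1.9984e-04) = 136.88 m.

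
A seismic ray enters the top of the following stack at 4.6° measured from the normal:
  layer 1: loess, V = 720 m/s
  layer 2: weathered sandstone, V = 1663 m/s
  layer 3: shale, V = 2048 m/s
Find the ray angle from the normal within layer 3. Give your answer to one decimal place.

Snell's law across each interface conserves sin θ / V, so sin θ_3 = V_3·sin θ₁/V₁.
sin θ_3 = 2048 × sin 4.6° / 720 = 0.2281.
θ_3 = 13.19° from the vertical.

13.2°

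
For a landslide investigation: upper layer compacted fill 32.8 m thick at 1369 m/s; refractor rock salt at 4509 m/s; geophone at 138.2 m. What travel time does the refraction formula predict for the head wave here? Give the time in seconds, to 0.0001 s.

θ_c = arcsin(V₁/V₂) = arcsin(1369/4509) = 17.67°, cos θ_c = 0.9528.
Intercept time tᵢ = 2h cos θ_c / V₁ = 2·32.8·0.9528/1369 = 0.04566 s.
t = x/V₂ + tᵢ = 138.2/4509 + 0.04566 = 0.07631 s.

0.0763 s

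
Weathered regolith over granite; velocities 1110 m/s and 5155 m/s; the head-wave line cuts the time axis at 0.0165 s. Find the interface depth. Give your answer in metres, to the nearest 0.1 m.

θ_c = arcsin(1110/5155) = 12.43°; cos θ_c = 0.9765.
tᵢ = 2h cos θ_c/V₁ ⇒ h = tᵢ·V₁/(2 cos θ_c) = 0.0165·1110/(2·0.9765) = 9.38 m.

9.4 m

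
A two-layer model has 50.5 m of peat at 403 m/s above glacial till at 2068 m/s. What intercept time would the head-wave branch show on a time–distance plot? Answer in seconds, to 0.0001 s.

tᵢ = 2h·√(V₂²−V₁²)/(V₁V₂).
√(V₂²−V₁²) = √(2068²−403²) = 2028.4 m/s.
tᵢ = 2·50.5·2028.4/(403·2068) = 0.24582 s.

0.2458 s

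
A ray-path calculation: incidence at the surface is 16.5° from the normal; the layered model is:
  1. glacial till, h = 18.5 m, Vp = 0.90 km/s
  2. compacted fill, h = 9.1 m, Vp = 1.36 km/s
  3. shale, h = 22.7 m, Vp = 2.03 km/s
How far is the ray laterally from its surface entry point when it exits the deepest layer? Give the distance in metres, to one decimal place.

28.7 m

Ray parameter p = sin 16.5° / 0.90 km/s = 3.1557e-01 s/km.
Layer 1: θ = 16.50°; offset = 18.5·tan 16.50° = 5.480 m.
Layer 2: sin θ = p·1.36 = 0.4292 → θ = 25.42°; offset = 9.1·tan 25.42° = 4.324 m.
Layer 3: sin θ = p·2.03 = 0.6406 → θ = 39.84°; offset = 22.7·tan 39.84° = 18.938 m.
Total horizontal offset = 28.742 m.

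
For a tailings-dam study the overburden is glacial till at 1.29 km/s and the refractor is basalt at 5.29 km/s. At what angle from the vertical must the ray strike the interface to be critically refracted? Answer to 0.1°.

14.1°

At critical incidence the refracted ray runs along the interface (θ₂ = 90°), so sin θ_c = V₁/V₂.
θ_c = arcsin(1.29/5.29) = arcsin 0.2439 = 14.11°.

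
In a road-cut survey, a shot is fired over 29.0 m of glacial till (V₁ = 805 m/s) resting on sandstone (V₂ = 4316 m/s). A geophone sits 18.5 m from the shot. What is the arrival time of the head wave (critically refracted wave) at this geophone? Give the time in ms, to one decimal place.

75.1 ms

t = x/V₂ + 2h·√(V₂²−V₁²)/(V₁V₂).
√(V₂²−V₁²) = √(4316²−805²) = 4240.3 m/s; delay term = 2·29.0·4240.3/(805·4316) = 0.07079 s.
t = 18.5/4316 + 0.07079 = 0.07507 s.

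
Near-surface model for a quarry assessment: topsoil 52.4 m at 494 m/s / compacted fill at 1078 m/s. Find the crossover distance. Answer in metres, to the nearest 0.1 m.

171.9 m

x_cross = 2h·√((V₂+V₁)/(V₂−V₁)).
(V₂+V₁)/(V₂−V₁) = (1078+494)/(1078−494) = 2.6918; √ = 1.6407.
x_cross = 2·52.4·1.6407 = 171.94 m.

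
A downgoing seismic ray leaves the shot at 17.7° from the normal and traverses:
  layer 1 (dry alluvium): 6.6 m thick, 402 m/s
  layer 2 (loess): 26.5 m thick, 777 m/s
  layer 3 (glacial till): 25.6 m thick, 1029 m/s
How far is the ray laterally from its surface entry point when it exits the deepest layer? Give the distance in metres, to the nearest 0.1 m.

p = sin θ₁/V₁ = sin 17.7°/402 = 7.5630e-04 s/m is conserved through the stack.
Layer 1: θ = 17.70°; offset = 6.6·tan 17.70° = 2.106 m.
Layer 2: sin θ = p·777 = 0.5876 → θ = 35.99°; offset = 26.5·tan 35.99° = 19.246 m.
Layer 3: sin θ = p·1029 = 0.7782 → θ = 51.10°; offset = 25.6·tan 51.10° = 31.725 m.
Σ offsets = 53.078 m.

53.1 m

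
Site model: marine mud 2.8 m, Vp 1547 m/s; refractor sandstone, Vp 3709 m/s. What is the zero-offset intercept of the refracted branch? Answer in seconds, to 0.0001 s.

0.0033 s

tᵢ = 2h·√(V₂²−V₁²)/(V₁V₂).
√(V₂²−V₁²) = √(3709²−1547²) = 3371.0 m/s.
tᵢ = 2·2.8·3371.0/(1547·3709) = 0.00329 s.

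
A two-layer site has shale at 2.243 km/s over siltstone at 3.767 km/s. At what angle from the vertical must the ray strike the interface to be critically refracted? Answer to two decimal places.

At critical incidence the refracted ray runs along the interface (θ₂ = 90°), so sin θ_c = V₁/V₂.
θ_c = arcsin(2.243/3.767) = arcsin 0.5954 = 36.54°.

36.54°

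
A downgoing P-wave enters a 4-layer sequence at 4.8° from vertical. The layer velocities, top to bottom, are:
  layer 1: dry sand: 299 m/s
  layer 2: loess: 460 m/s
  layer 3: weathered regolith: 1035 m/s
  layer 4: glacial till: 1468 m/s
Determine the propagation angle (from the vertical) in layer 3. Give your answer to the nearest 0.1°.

Ray parameter p = sin 4.8° / 299 = 2.7986e-04 s/m.
sin θ_3 = p·V_3 = 2.7986e-04 × 1035 = 0.2897.
θ_3 = arcsin 0.2897 = 16.84°.

16.8°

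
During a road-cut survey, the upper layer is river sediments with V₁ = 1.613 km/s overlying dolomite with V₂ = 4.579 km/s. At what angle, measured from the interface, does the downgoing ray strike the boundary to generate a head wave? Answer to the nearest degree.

69°

At critical incidence the refracted ray runs along the interface (θ₂ = 90°), so sin θ_c = V₁/V₂.
θ_c = arcsin(1.613/4.579) = arcsin 0.3523 = 20.63°.
Measured from the interface: 90° − 20.63° = 69.37°.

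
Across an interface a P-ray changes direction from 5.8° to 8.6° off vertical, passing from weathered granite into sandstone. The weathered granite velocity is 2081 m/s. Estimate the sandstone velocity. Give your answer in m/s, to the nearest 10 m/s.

sin 5.8° = 0.1011; sin 8.6° = 0.1495.
V₂ = V₁·(sin θ₂/sin θ₁) = 2081·(0.1495/0.1011) = 3079.30 m/s.

3080 m/s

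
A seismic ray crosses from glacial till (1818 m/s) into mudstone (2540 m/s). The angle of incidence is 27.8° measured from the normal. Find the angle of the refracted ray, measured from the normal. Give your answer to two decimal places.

sin θ₁/V₁ = sin θ₂/V₂ ⇒ sin θ₂ = 2540·sin 27.8°/1818 = 2540·0.4664/1818 = 0.6516.
θ₂ = sin⁻¹(0.6516) = 40.66° (from vertical).

40.66°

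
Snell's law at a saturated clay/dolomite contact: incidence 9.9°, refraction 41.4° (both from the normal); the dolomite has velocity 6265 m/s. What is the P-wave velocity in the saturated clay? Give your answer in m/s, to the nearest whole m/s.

1629 m/s

sin 9.9° = 0.1719; sin 41.4° = 0.6613.
V₁ = V₂·(sin θ₁/sin θ₂) = 6265·(0.1719/0.6613) = 1628.79 m/s.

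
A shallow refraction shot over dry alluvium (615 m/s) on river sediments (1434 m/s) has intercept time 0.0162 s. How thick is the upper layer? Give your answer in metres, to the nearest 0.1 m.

θ_c = arcsin(615/1434) = 25.40°; cos θ_c = 0.9034.
tᵢ = 2h cos θ_c/V₁ ⇒ h = tᵢ·V₁/(2 cos θ_c) = 0.0162·615/(2·0.9034) = 5.51 m.

5.5 m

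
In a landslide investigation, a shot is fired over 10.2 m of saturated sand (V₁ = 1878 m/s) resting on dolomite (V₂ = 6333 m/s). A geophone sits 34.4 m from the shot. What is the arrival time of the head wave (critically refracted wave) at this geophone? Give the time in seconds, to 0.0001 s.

0.0158 s

θ_c = arcsin(V₁/V₂) = arcsin(1878/6333) = 17.25°, cos θ_c = 0.9550.
Intercept time tᵢ = 2h cos θ_c / V₁ = 2·10.2·0.9550/1878 = 0.01037 s.
t = x/V₂ + tᵢ = 34.4/6333 + 0.01037 = 0.01581 s.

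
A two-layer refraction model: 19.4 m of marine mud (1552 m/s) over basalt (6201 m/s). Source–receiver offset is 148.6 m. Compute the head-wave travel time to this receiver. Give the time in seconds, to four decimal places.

0.0482 s

t = x/V₂ + 2h·√(V₂²−V₁²)/(V₁V₂).
√(V₂²−V₁²) = √(6201²−1552²) = 6003.6 m/s; delay term = 2·19.4·6003.6/(1552·6201) = 0.02420 s.
t = 148.6/6201 + 0.02420 = 0.04817 s.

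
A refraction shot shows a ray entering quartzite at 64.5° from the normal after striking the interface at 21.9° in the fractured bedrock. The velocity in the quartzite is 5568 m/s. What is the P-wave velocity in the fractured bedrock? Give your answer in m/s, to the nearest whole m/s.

2301 m/s

sin 21.9° = 0.3730; sin 64.5° = 0.9026.
V₁ = V₂·(sin θ₁/sin θ₂) = 5568·(0.3730/0.9026) = 2300.94 m/s.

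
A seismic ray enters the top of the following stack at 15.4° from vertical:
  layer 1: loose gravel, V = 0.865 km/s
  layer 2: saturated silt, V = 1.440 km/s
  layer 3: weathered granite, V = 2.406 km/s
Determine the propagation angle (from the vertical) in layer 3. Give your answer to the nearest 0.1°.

47.6°

Ray parameter p = sin 15.4° / 0.865 = 3.0700e-01 s/km.
sin θ_3 = p·V_3 = 3.0700e-01 × 2.406 = 0.7386.
θ_3 = arcsin 0.7386 = 47.62°.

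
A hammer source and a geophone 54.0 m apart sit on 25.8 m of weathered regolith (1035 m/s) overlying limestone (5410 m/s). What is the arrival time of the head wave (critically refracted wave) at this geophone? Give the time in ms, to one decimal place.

58.9 ms

θ_c = arcsin(V₁/V₂) = arcsin(1035/5410) = 11.03°, cos θ_c = 0.9815.
Intercept time tᵢ = 2h cos θ_c / V₁ = 2·25.8·0.9815/1035 = 0.04893 s.
t = x/V₂ + tᵢ = 54.0/5410 + 0.04893 = 0.05892 s.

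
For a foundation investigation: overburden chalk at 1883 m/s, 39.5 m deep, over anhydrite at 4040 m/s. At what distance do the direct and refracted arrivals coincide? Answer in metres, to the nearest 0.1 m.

130.9 m

x_cross = 2h·√((V₂+V₁)/(V₂−V₁)).
(V₂+V₁)/(V₂−V₁) = (4040+1883)/(4040−1883) = 2.7459; √ = 1.6571.
x_cross = 2·39.5·1.6571 = 130.91 m.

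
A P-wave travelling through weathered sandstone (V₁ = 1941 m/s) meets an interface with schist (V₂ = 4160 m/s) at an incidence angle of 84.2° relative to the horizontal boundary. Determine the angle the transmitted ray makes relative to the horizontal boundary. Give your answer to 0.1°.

Angle from the normal: 90° − 84.2° = 5.8°.
Snell's law: sin θ₂ = (V₂/V₁)·sin θ₁ = (4160/1941)·sin 5.8° = 0.2166.
θ₂ = arcsin 0.2166 = 12.51° from the normal.
From the interface: 90° − 12.51° = 77.49°.

77.5°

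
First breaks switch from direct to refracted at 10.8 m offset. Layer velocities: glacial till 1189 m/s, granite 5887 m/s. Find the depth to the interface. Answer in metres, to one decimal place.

x_cross = 2h·√((V₂+V₁)/(V₂−V₁)) → h = x_cross / (2·√((V₂+V₁)/(V₂−V₁))).
√((V₂+V₁)/(V₂−V₁)) = √((5887+1189)/(5887−1189)) = 1.2273.
h = 10.8 / (2·1.2273) = 4.40 m.

4.4 m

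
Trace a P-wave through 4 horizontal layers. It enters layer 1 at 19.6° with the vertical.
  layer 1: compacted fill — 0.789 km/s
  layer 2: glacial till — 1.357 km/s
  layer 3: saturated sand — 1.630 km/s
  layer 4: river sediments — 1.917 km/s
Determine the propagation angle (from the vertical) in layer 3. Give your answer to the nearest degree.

44°

Snell's law across each interface conserves sin θ / V, so sin θ_3 = V_3·sin θ₁/V₁.
sin θ_3 = 1.630 × sin 19.6° / 0.789 = 0.6930.
θ_3 = arcsin 0.6930 = 43.87°.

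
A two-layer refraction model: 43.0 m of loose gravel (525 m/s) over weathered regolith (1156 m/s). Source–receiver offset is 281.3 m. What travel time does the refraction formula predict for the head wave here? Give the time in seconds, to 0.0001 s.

θ_c = arcsin(V₁/V₂) = arcsin(525/1156) = 27.01°, cos θ_c = 0.8909.
Intercept time tᵢ = 2h cos θ_c / V₁ = 2·43.0·0.8909/525 = 0.14594 s.
t = x/V₂ + tᵢ = 281.3/1156 + 0.14594 = 0.38928 s.

0.3893 s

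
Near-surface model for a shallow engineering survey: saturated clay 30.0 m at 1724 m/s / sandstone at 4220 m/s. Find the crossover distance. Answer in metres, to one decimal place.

x_cross = 2h·√((V₂+V₁)/(V₂−V₁)).
(V₂+V₁)/(V₂−V₁) = (4220+1724)/(4220−1724) = 2.3814; √ = 1.5432.
x_cross = 2·30.0·1.5432 = 92.59 m.

92.6 m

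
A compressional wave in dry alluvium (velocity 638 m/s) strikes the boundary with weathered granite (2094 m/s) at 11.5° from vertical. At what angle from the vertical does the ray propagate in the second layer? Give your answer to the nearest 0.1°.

40.9°

sin θ₁/V₁ = sin θ₂/V₂ ⇒ sin θ₂ = 2094·sin 11.5°/638 = 2094·0.1994/638 = 0.6544.
θ₂ = sin⁻¹(0.6544) = 40.87° (from vertical).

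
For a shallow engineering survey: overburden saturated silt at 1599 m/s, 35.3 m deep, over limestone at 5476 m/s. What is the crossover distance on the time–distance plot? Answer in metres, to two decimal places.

θ_c = arcsin(1599/5476) = 16.98°, so cos θ_c = 0.9564 and tᵢ = 2h cos θ_c/V₁ = 0.0422 s.
At crossover x/V₁ = x/V₂ + tᵢ ⇒ x = tᵢ/(1/V₁ − 1/V₂) = 0.04223/(6.2539e-04 − 1.8262e-04) = 95.37 m.

95.37 m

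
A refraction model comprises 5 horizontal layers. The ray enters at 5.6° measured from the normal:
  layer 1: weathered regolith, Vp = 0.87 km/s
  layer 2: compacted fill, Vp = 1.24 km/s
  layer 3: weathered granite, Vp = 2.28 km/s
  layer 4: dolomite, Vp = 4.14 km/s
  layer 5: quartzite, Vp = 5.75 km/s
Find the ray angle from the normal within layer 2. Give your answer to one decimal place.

8.0°

Snell's law across each interface conserves sin θ / V, so sin θ_2 = V_2·sin θ₁/V₁.
sin θ_2 = 1.24 × sin 5.6° / 0.87 = 0.1391.
θ_2 = arcsin 0.1391 = 7.99°.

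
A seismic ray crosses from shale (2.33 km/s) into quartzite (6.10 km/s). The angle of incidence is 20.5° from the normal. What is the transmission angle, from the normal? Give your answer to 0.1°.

sin θ₁/V₁ = sin θ₂/V₂ ⇒ sin θ₂ = 6.10·sin 20.5°/2.33 = 6.10·0.3502/2.33 = 0.9169.
θ₂ = arcsin 0.9169 = 66.47° from the normal.

66.5°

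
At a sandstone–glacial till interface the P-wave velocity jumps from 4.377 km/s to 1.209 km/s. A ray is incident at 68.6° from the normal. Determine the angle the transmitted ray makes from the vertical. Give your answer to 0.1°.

14.9°

sin θ₁/V₁ = sin θ₂/V₂ ⇒ sin θ₂ = 1.209·sin 68.6°/4.377 = 1.209·0.9311/4.377 = 0.2572.
θ₂ = arcsin 0.2572 = 14.90° from the normal.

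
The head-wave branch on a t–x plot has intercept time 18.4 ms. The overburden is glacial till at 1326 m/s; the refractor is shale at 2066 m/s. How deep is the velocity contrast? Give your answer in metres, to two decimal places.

h = tᵢ·V₁·V₂ / (2·√(V₂²−V₁²)).
√(V₂²−V₁²) = √(2066² − 1326²) = 1584.3 m/s.
h = 0.0184 s × 1326 × 2066 / (2 × 1584.3) = 15.91 m.

15.91 m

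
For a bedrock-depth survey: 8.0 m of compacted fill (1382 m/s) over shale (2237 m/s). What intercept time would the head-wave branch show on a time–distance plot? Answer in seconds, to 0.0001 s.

θ_c = arcsin(V₁/V₂) = arcsin(1382/2237) = 38.16°; cos θ_c = 0.7863.
tᵢ = 2h·cos θ_c / V₁ = 2·8.0·0.7863 / 1382 = 0.00910 s.

0.0091 s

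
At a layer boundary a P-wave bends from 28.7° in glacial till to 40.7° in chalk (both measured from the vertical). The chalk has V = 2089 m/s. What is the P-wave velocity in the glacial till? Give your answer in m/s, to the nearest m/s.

sin 28.7° = 0.4802; sin 40.7° = 0.6521.
V₁ = V₂·(sin θ₁/sin θ₂) = 2089·(0.4802/0.6521) = 1538.40 m/s.

1538 m/s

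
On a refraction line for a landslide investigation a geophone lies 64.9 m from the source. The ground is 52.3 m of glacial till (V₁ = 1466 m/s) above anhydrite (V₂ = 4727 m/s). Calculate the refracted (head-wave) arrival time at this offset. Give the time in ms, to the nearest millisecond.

t = x/V₂ + 2h·√(V₂²−V₁²)/(V₁V₂).
√(V₂²−V₁²) = √(4727²−1466²) = 4493.9 m/s; delay term = 2·52.3·4493.9/(1466·4727) = 0.06783 s.
t = 64.9/4727 + 0.06783 = 0.08156 s.

82 ms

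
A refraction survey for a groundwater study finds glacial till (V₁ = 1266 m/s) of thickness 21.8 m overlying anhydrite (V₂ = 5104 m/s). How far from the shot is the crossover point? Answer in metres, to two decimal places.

θ_c = arcsin(1266/5104) = 14.36°, so cos θ_c = 0.9687 and tᵢ = 2h cos θ_c/V₁ = 0.0334 s.
At crossover x/V₁ = x/V₂ + tᵢ ⇒ x = tᵢ/(1/V₁ − 1/V₂) = 0.03336/(7.8989e-04 − 1.9592e-04) = 56.17 m.

56.17 m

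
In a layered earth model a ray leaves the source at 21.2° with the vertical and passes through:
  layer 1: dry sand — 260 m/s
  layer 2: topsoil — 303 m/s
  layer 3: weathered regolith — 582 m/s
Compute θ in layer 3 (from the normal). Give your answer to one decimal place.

Ray parameter p = sin 21.2° / 260 = 1.3909e-03 s/m.
sin θ_3 = p·V_3 = 1.3909e-03 × 582 = 0.8095.
θ_3 = 54.05° from the vertical.

54.0°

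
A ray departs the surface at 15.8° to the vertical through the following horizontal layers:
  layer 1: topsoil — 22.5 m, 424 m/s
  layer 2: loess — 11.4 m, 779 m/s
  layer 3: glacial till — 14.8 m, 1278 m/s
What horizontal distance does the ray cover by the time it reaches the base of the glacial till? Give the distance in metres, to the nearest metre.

34 m

Apply Snell's law at each interface; in layer i the horizontal offset is hᵢ·tan θᵢ.
Layer 1: θ = 15.80°; offset = 22.5·tan 15.80° = 6.367 m.
Layer 2: sin θ = 779·sin 15.8°/424 = 0.5003, θ = 30.02°; offset = 11.4·tan 30.02° = 6.586 m.
Layer 3: sin θ = 1278·sin 15.8°/424 = 0.8207, θ = 55.15°; offset = 14.8·tan 55.15° = 21.258 m.
Σ offsets = 34.211 m.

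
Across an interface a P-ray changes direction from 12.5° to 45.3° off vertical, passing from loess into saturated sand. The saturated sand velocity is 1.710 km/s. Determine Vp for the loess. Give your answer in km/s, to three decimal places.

Snell's law: sin 12.5°/V₁ = sin 45.3°/V₂.
V₁ = V₂·sin 12.5°/sin 45.3° = 1.710 × 0.3045 = 0.521 km/s.

0.521 km/s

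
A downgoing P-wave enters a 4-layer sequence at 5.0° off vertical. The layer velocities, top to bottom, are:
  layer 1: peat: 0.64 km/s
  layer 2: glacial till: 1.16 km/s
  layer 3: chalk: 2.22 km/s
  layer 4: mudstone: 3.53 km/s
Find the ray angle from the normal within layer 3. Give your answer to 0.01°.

17.60°

Snell's law across each interface conserves sin θ / V, so sin θ_3 = V_3·sin θ₁/V₁.
sin θ_3 = 2.22 × sin 5.0° / 0.64 = 0.3023.
θ_3 = 17.60° from the vertical.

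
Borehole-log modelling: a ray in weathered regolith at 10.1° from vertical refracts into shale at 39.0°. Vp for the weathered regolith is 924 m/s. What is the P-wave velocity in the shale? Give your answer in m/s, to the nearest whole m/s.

Snell's law: sin 10.1°/V₁ = sin 39.0°/V₂.
V₂ = V₁·sin 39.0°/sin 10.1° = 924 × 3.5886 = 3315.86 m/s.

3316 m/s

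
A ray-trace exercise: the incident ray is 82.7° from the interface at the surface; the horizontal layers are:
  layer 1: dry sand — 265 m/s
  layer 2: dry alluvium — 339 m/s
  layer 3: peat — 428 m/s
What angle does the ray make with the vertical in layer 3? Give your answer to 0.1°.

11.8°

From the normal: θ₁ = 90° − 82.7° = 7.3°.
Snell's law across each interface conserves sin θ / V, so sin θ_3 = V_3·sin θ₁/V₁.
sin θ_3 = 428 × sin 7.3° / 265 = 0.2052.
θ_3 = arcsin 0.2052 = 11.84°.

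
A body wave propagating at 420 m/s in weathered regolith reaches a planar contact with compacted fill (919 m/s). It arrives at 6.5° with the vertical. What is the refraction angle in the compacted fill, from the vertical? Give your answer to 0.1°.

Snell's law: sin θ₂ = (V₂/V₁)·sin θ₁ = (919/420)·sin 6.5° = 0.2477.
θ₂ = sin⁻¹(0.2477) = 14.34° (from vertical).

14.3°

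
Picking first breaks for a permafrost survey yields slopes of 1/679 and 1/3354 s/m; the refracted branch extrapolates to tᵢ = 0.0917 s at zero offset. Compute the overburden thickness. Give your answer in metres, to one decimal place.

θ_c = arcsin(679/3354) = 11.68°; cos θ_c = 0.9793.
tᵢ = 2h cos θ_c/V₁ ⇒ h = tᵢ·V₁/(2 cos θ_c) = 0.0917·679/(2·0.9793) = 31.79 m.

31.8 m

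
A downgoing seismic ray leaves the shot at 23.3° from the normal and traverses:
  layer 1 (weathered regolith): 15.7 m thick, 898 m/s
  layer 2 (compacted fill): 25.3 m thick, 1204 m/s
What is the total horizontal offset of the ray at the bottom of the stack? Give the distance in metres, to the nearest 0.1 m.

Apply Snell's law at each interface; in layer i the horizontal offset is hᵢ·tan θᵢ.
Layer 1: θ = 23.30°; offset = 15.7·tan 23.30° = 6.761 m.
Layer 2: sin θ = 1204·sin 23.3°/898 = 0.5303, θ = 32.03°; offset = 25.3·tan 32.03° = 15.826 m.
Σ offsets = 22.588 m.

22.6 m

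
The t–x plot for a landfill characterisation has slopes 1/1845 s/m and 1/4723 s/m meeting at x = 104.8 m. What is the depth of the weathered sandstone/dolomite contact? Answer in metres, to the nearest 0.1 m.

h = (x_cross/2)·√((V₂−V₁)/(V₂+V₁)).
(V₂−V₁)/(V₂+V₁) = (4723−1845)/(4723+1845) = 0.4382; √ = 0.6620.
h = (104.8/2)·0.6620 = 34.69 m.

34.7 m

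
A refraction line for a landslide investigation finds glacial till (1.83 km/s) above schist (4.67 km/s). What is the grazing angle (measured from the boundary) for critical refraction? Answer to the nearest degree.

At critical incidence the refracted ray runs along the interface (θ₂ = 90°), so sin θ_c = V₁/V₂.
θ_c = arcsin(1.83/4.67) = arcsin 0.3919 = 23.07°.
Measured from the interface: 90° − 23.07° = 66.93°.

67°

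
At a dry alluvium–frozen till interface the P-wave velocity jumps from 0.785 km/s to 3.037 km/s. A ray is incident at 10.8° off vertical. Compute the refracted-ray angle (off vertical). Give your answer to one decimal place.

Snell's law: sin θ₂ = (V₂/V₁)·sin θ₁ = (3.037/0.785)·sin 10.8° = 0.7249.
θ₂ = arcsin 0.7249 = 46.46° from the normal.

46.5°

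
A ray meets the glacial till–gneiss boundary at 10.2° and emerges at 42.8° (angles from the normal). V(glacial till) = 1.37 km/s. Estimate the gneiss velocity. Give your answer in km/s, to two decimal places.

5.26 km/s

sin 10.2° = 0.1771; sin 42.8° = 0.6794.
V₂ = V₁·(sin θ₂/sin θ₁) = 1.37·(0.6794/0.1771) = 5.26 km/s.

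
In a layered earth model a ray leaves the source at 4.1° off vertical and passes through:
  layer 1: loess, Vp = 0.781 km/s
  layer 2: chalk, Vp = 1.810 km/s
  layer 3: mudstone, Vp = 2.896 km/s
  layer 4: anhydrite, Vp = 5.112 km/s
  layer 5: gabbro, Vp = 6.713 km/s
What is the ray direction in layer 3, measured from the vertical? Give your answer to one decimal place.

Snell's law across each interface conserves sin θ / V, so sin θ_3 = V_3·sin θ₁/V₁.
sin θ_3 = 2.896 × sin 4.1° / 0.781 = 0.2651.
θ_3 = 15.37° from the vertical.

15.4°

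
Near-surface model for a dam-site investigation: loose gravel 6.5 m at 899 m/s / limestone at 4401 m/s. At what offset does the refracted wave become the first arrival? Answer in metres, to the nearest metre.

16 m

θ_c = arcsin(899/4401) = 11.79°, so cos θ_c = 0.9789 and tᵢ = 2h cos θ_c/V₁ = 0.0142 s.
At crossover x/V₁ = x/V₂ + tᵢ ⇒ x = tᵢ/(1/V₁ − 1/V₂) = 0.01416/(1.1123e-03 − 2.2722e-04) = 15.99 m.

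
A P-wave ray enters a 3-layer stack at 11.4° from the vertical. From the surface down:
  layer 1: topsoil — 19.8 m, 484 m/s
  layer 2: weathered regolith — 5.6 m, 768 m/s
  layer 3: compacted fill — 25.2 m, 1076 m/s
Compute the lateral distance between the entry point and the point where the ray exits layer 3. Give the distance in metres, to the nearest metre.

Apply Snell's law at each interface; in layer i the horizontal offset is hᵢ·tan θᵢ.
Layer 1: θ = 11.40°; offset = 19.8·tan 11.40° = 3.992 m.
Layer 2: sin θ = 768·sin 11.4°/484 = 0.3136, θ = 18.28°; offset = 5.6·tan 18.28° = 1.850 m.
Layer 3: sin θ = 1076·sin 11.4°/484 = 0.4394, θ = 26.07°; offset = 25.2·tan 26.07° = 12.327 m.
Summing the layer offsets gives 18.169 m.

18 m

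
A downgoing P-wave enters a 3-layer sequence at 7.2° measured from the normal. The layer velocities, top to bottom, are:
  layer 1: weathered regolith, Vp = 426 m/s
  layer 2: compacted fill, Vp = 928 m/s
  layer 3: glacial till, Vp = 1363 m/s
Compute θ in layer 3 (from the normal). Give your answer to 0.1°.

23.6°

Ray parameter p = sin 7.2° / 426 = 2.9421e-04 s/m.
sin θ_3 = p·V_3 = 2.9421e-04 × 1363 = 0.4010.
θ_3 = 23.64° from the vertical.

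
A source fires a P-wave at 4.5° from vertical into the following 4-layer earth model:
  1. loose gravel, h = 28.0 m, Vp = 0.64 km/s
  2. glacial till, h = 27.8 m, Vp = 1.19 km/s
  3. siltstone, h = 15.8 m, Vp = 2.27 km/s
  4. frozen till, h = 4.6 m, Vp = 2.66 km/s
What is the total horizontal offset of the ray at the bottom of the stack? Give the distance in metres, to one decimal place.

Apply Snell's law at each interface; in layer i the horizontal offset is hᵢ·tan θᵢ.
Layer 1: θ = 4.50°; offset = 28.0·tan 4.50° = 2.204 m.
Layer 2: sin θ = 1.19·sin 4.5°/0.64 = 0.1459, θ = 8.39°; offset = 27.8·tan 8.39° = 4.099 m.
Layer 3: sin θ = 2.27·sin 4.5°/0.64 = 0.2783, θ = 16.16°; offset = 15.8·tan 16.16° = 4.578 m.
Layer 4: sin θ = 2.66·sin 4.5°/0.64 = 0.3261, θ = 19.03°; offset = 4.6·tan 19.03° = 1.587 m.
Total horizontal offset = 12.468 m.

12.5 m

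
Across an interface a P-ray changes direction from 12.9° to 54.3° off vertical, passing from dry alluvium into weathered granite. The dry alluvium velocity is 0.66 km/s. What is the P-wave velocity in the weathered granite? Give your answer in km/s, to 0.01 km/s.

Snell's law: sin 12.9°/V₁ = sin 54.3°/V₂.
V₂ = V₁·sin 54.3°/sin 12.9° = 0.66 × 3.6376 = 2.40 km/s.

2.40 km/s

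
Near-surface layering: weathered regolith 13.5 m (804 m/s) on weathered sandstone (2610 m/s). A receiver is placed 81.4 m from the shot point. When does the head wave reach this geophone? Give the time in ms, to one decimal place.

θ_c = arcsin(V₁/V₂) = arcsin(804/2610) = 17.94°, cos θ_c = 0.9514.
Intercept time tᵢ = 2h cos θ_c / V₁ = 2·13.5·0.9514/804 = 0.03195 s.
t = x/V₂ + tᵢ = 81.4/2610 + 0.03195 = 0.06314 s.

63.1 ms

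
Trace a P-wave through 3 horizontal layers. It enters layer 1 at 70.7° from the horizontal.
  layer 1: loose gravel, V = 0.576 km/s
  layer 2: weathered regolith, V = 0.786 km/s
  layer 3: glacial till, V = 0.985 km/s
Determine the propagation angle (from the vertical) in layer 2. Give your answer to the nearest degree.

27°

From the normal: θ₁ = 90° − 70.7° = 19.3°.
Snell's law across each interface conserves sin θ / V, so sin θ_2 = V_2·sin θ₁/V₁.
sin θ_2 = 0.786 × sin 19.3° / 0.576 = 0.4510.
θ_2 = arcsin 0.4510 = 26.81°.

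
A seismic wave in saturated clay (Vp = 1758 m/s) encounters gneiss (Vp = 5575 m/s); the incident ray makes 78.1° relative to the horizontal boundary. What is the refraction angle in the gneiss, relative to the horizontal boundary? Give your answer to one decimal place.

Convert to the normal: θ₁ = 90° − 78.1° = 11.9°.
sin θ₁/V₁ = sin θ₂/V₂ ⇒ sin θ₂ = 5575·sin 11.9°/1758 = 5575·0.2062/1758 = 0.6539.
θ₂ = arcsin 0.6539 = 40.84° from the normal.
From the interface: 90° − 40.84° = 49.16°.

49.2°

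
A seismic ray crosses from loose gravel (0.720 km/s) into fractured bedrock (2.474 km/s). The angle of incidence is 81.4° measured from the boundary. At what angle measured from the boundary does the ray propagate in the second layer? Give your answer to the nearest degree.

Angle from the normal: 90° − 81.4° = 8.6°.
sin θ₁/V₁ = sin θ₂/V₂ ⇒ sin θ₂ = 2.474·sin 8.6°/0.720 = 2.474·0.1495/0.720 = 0.5138.
θ₂ = arcsin 0.5138 = 30.92° from the normal.
From the interface: 90° − 30.92° = 59.08°.

59°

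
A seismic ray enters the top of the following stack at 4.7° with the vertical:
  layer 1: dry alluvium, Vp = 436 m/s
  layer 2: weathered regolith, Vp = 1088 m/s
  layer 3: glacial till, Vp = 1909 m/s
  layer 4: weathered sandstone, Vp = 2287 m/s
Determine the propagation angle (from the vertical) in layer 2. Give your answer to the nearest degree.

Ray parameter p = sin 4.7° / 436 = 1.8793e-04 s/m.
sin θ_2 = p·V_2 = 1.8793e-04 × 1088 = 0.2045.
θ_2 = arcsin 0.2045 = 11.80°.

12°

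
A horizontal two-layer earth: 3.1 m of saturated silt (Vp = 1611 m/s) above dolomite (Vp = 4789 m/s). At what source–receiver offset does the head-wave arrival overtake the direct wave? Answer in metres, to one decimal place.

8.8 m

θ_c = arcsin(1611/4789) = 19.66°, so cos θ_c = 0.9417 and tᵢ = 2h cos θ_c/V₁ = 0.0036 s.
At crossover x/V₁ = x/V₂ + tᵢ ⇒ x = tᵢ/(1/V₁ − 1/V₂) = 0.00362/(6.2073e-04 − 2.0881e-04) = 8.80 m.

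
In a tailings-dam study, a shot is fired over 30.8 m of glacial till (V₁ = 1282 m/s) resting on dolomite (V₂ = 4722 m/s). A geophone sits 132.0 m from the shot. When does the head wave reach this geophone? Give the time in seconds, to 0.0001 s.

θ_c = arcsin(V₁/V₂) = arcsin(1282/4722) = 15.75°, cos θ_c = 0.9624.
Intercept time tᵢ = 2h cos θ_c / V₁ = 2·30.8·0.9624/1282 = 0.04625 s.
t = x/V₂ + tᵢ = 132.0/4722 + 0.04625 = 0.07420 s.

0.0742 s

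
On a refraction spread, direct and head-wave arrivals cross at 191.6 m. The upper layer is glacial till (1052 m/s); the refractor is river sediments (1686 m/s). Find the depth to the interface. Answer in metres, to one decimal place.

46.1 m

x_cross = 2h·√((V₂+V₁)/(V₂−V₁)) → h = x_cross / (2·√((V₂+V₁)/(V₂−V₁))).
√((V₂+V₁)/(V₂−V₁)) = √((1686+1052)/(1686−1052)) = 2.0781.
h = 191.6 / (2·2.0781) = 46.10 m.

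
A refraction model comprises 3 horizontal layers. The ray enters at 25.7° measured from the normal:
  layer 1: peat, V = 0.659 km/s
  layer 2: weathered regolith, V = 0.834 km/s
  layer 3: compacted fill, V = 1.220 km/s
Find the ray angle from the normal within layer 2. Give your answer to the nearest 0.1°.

Ray parameter p = sin 25.7° / 0.659 = 6.5806e-01 s/km.
sin θ_2 = p·V_2 = 6.5806e-01 × 0.834 = 0.5488.
θ_2 = arcsin 0.5488 = 33.29°.

33.3°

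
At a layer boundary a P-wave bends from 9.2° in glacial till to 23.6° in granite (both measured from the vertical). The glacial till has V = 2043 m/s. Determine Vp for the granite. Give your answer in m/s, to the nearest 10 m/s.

sin 9.2° = 0.1599; sin 23.6° = 0.4003.
V₂ = V₁·(sin θ₂/sin θ₁) = 2043·(0.4003/0.1599) = 5115.76 m/s.

5120 m/s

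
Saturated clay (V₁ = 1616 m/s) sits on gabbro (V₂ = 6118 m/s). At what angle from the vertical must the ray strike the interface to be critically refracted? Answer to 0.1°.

15.3°

Critical incidence: sin θ_c = V₁/V₂ = 1616/6118 = 0.2641.
θ_c = arcsin 0.2641 = 15.32°.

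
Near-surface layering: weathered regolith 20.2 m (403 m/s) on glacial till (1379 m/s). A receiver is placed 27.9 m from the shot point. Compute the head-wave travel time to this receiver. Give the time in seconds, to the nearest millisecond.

0.116 s

t = x/V₂ + 2h·√(V₂²−V₁²)/(V₁V₂).
√(V₂²−V₁²) = √(1379²−403²) = 1318.8 m/s; delay term = 2·20.2·1318.8/(403·1379) = 0.09587 s.
t = 27.9/1379 + 0.09587 = 0.11610 s.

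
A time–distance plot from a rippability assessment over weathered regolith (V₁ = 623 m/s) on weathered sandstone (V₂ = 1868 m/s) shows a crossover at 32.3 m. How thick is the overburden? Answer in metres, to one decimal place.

h = (x_cross/2)·√((V₂−V₁)/(V₂+V₁)).
(V₂−V₁)/(V₂+V₁) = (1868−623)/(1868+623) = 0.4998; √ = 0.7070.
h = (32.3/2)·0.7070 = 11.42 m.

11.4 m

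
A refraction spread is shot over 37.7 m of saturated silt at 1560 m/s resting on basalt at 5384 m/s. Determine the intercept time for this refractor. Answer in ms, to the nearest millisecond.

tᵢ = 2h·√(V₂²−V₁²)/(V₁V₂).
√(V₂²−V₁²) = √(5384²−1560²) = 5153.0 m/s.
tᵢ = 2·37.7·5153.0/(1560·5384) = 0.04626 s.

46 ms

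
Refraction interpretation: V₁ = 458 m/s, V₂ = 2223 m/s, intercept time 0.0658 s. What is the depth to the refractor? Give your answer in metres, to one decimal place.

h = tᵢ·V₁·V₂ / (2·√(V₂²−V₁²)).
√(V₂²−V₁²) = √(2223² − 458²) = 2175.3 m/s.
h = 0.0658 s × 458 × 2223 / (2 × 2175.3) = 15.40 m.

15.4 m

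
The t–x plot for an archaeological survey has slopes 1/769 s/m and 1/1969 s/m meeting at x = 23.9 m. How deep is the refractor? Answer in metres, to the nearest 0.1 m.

7.9 m

h = (x_cross/2)·√((V₂−V₁)/(V₂+V₁)).
(V₂−V₁)/(V₂+V₁) = (1969−769)/(1969+769) = 0.4383; √ = 0.6620.
h = (23.9/2)·0.6620 = 7.91 m.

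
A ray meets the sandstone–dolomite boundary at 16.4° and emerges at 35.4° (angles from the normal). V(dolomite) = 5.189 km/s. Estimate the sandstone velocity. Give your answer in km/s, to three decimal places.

2.529 km/s

Snell's law: sin 16.4°/V₁ = sin 35.4°/V₂.
V₁ = V₂·sin 16.4°/sin 35.4° = 5.189 × 0.4874 = 2.529 km/s.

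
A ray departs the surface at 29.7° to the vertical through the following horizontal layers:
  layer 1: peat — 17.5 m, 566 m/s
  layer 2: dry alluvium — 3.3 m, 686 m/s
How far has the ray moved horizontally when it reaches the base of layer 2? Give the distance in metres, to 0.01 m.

Apply Snell's law at each interface; in layer i the horizontal offset is hᵢ·tan θᵢ.
Layer 1: θ = 29.70°; offset = 17.5·tan 29.70° = 9.9818 m.
Layer 2: sin θ = 686·sin 29.7°/566 = 0.6005, θ = 36.91°; offset = 3.3·tan 36.91° = 2.4782 m.
Summing the layer offsets gives 12.4601 m.

12.46 m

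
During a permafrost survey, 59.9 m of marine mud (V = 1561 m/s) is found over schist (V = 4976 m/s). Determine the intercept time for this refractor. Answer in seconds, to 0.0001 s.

tᵢ = 2h·√(V₂²−V₁²)/(V₁V₂).
√(V₂²−V₁²) = √(4976²−1561²) = 4724.8 m/s.
tᵢ = 2·59.9·4724.8/(1561·4976) = 0.07287 s.

0.0729 s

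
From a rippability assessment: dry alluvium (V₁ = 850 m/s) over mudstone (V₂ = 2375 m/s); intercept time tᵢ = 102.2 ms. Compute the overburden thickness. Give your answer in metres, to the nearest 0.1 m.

θ_c = arcsin(850/2375) = 20.97°; cos θ_c = 0.9338.
tᵢ = 2h cos θ_c/V₁ ⇒ h = tᵢ·V₁/(2 cos θ_c) = 0.1022·850/(2·0.9338) = 46.52 m.

46.5 m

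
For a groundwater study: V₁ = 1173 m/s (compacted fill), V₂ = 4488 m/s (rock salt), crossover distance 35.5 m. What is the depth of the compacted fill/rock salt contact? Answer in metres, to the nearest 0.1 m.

13.6 m

h = (x_cross/2)·√((V₂−V₁)/(V₂+V₁)).
(V₂−V₁)/(V₂+V₁) = (4488−1173)/(4488+1173) = 0.5856; √ = 0.7652.
h = (35.5/2)·0.7652 = 13.58 m.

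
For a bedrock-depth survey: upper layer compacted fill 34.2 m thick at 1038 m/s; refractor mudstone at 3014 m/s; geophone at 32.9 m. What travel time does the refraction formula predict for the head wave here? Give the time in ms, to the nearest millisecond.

73 ms

θ_c = arcsin(V₁/V₂) = arcsin(1038/3014) = 20.14°, cos θ_c = 0.9388.
Intercept time tᵢ = 2h cos θ_c / V₁ = 2·34.2·0.9388/1038 = 0.06186 s.
t = x/V₂ + tᵢ = 32.9/3014 + 0.06186 = 0.07278 s.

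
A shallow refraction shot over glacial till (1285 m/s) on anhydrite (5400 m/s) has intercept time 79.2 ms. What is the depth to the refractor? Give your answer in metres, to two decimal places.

θ_c = arcsin(1285/5400) = 13.77°; cos θ_c = 0.9713.
tᵢ = 2h cos θ_c/V₁ ⇒ h = tᵢ·V₁/(2 cos θ_c) = 0.0792·1285/(2·0.9713) = 52.39 m.

52.39 m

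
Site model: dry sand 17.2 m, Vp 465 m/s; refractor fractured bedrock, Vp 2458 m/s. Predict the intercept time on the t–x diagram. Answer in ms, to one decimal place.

72.6 ms

θ_c = arcsin(V₁/V₂) = arcsin(465/2458) = 10.90°; cos θ_c = 0.9819.
tᵢ = 2h·cos θ_c / V₁ = 2·17.2·0.9819 / 465 = 0.07264 s.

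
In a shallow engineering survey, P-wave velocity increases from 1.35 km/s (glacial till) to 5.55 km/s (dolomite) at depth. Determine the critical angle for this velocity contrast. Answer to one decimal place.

Critical incidence: sin θ_c = V₁/V₂ = 1.35/5.55 = 0.2432.
θ_c = arcsin 0.2432 = 14.08°.

14.1°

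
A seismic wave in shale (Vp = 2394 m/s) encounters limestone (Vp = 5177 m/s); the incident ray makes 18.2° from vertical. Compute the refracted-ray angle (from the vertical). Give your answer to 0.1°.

Snell's law: sin θ₂ = (V₂/V₁)·sin θ₁ = (5177/2394)·sin 18.2° = 0.6754.
θ₂ = sin⁻¹(0.6754) = 42.49° (from vertical).

42.5°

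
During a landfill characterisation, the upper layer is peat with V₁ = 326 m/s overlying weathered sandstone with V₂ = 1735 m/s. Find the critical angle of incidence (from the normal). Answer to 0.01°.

10.83°

Critical incidence: sin θ_c = V₁/V₂ = 326/1735 = 0.1879.
θ_c = arcsin 0.1879 = 10.83°.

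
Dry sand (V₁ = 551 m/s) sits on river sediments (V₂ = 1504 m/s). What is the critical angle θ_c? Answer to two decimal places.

At critical incidence the refracted ray runs along the interface (θ₂ = 90°), so sin θ_c = V₁/V₂.
θ_c = arcsin(551/1504) = arcsin 0.3664 = 21.49°.

21.49°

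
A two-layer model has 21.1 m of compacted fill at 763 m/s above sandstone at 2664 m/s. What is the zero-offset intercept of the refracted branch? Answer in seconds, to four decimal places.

θ_c = arcsin(V₁/V₂) = arcsin(763/2664) = 16.64°; cos θ_c = 0.9581.
tᵢ = 2h·cos θ_c / V₁ = 2·21.1·0.9581 / 763 = 0.05299 s.

0.0530 s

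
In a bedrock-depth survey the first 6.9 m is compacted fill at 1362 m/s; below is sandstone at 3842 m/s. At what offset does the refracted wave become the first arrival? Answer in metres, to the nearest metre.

θ_c = arcsin(1362/3842) = 20.76°, so cos θ_c = 0.9351 and tᵢ = 2h cos θ_c/V₁ = 0.0095 s.
At crossover x/V₁ = x/V₂ + tᵢ ⇒ x = tᵢ/(1/V₁ − 1/V₂) = 0.00947/(7.3421e-04 − 2.6028e-04) = 19.99 m.

20 m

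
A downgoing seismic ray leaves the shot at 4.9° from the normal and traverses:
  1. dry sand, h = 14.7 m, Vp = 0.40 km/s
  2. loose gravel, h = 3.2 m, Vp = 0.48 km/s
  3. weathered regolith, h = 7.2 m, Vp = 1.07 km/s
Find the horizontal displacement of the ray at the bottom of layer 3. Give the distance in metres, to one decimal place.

3.3 m

Apply Snell's law at each interface; in layer i the horizontal offset is hᵢ·tan θᵢ.
Layer 1: θ = 4.90°; offset = 14.7·tan 4.90° = 1.260 m.
Layer 2: sin θ = 0.48·sin 4.9°/0.40 = 0.1025, θ = 5.88°; offset = 3.2·tan 5.88° = 0.330 m.
Layer 3: sin θ = 1.07·sin 4.9°/0.40 = 0.2285, θ = 13.21°; offset = 7.2·tan 13.21° = 1.690 m.
Total horizontal offset = 3.280 m.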